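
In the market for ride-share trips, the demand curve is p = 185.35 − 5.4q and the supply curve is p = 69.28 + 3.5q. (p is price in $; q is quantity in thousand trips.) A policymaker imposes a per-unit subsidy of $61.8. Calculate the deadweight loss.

$214.56 thousand

Competitive equilibrium: 185.35 − 5.4q = 69.28 + 3.5q → q* = 13.0416, p* = 114.9255.
The subsidy lowers effective supply by 61.8: p = 7.48 + 3.5q.
New quantity: 185.35 − 5.4q = 7.48 + 3.5q → q' = 19.9854.
Overproduction Δq = 19.9854 − 13.0416 = 6.9438; wedge = subsidy = 61.8.
The triangle = ½ × 6.9438 × 61.8 = $214.56 thousand.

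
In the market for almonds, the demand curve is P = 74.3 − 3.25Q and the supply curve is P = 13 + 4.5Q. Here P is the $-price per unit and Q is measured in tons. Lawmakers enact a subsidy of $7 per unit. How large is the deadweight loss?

Competitive equilibrium: 74.3 − 3.25Q = 13 + 4.5Q → Q* = 7.9097, P* = 48.5935.
The subsidy lowers effective supply by 7: P = 6 + 4.5Q.
New quantity: 74.3 − 3.25Q = 6 + 4.5Q → Q' = 8.8129.
Overproduction ΔQ = 8.8129 − 7.9097 = 0.9032; wedge = subsidy = 7.
Welfare loss = ½ × 0.9032 × 7 = $3.16.

$3.16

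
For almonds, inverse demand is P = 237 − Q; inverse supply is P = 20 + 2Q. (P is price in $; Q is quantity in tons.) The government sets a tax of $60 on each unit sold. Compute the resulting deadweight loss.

$600

Competitive equilibrium: 237 − Q = 20 + 2Q → Q* = 72.3333, P* = 164.6667.
With the tax, the buyer price exceeds the seller price by 60: (237 − Q) − (20 + 2Q) = 60 → Q' = 52.3333.
ΔQ = 72.3333 − 52.3333 = 20; the wedge equals the tax, 60.
Deadweight loss = ½ × 20 × 60 = $600.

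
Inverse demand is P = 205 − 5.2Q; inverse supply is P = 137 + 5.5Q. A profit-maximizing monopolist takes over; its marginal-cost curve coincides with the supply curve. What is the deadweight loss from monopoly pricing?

Competitive equilibrium: 205 − 5.2Q = 137 + 5.5Q → Q* = 6.3551, P* = 171.9533.
Marginal revenue: MR = 205 − 10.4Q. Set MR = MC: 205 − 10.4Q = 137 + 5.5Q → Q_m = 4.2767.
Price P_m = 205 − 5.2·4.2767 = 182.7612; MC(Q_m) = 137 + 5.5·4.2767 = 160.5219.
Competitive Q* = 6.3551, so ΔQ = 2.0784; wedge = 182.7612 − 160.5219 = 22.2393.
Welfare loss = ½ × 2.0784 × 22.2393 = 23.11.

23.11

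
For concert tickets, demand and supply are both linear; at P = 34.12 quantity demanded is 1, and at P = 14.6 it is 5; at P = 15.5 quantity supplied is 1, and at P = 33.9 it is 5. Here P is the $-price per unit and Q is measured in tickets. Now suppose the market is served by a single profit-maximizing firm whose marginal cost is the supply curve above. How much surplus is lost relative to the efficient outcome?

Demand slope = (14.6 − 34.12)/(5 − 1) = −4.88, so P = 39 − 4.88Q.
Supply slope = (33.9 − 15.5)/(5 − 1) = 4.6, so P = 10.9 + 4.6Q.
Competitive equilibrium: 39 − 4.88Q = 10.9 + 4.6Q → Q* = 2.9641, P* = 24.535.
Marginal revenue: MR = 39 − 9.76Q. Set MR = MC: 39 − 9.76Q = 10.9 + 4.6Q → Q_m = 1.9568.
Price P_m = 39 − 4.88·1.9568 = 29.4508; MC(Q_m) = 10.9 + 4.6·1.9568 = 19.9013.
Competitive Q* = 2.9641, so ΔQ = 1.0073; wedge = 29.4508 − 19.9013 = 9.5495.
Welfare loss = ½ × 1.0073 × 9.5495 = $4.81.

$4.81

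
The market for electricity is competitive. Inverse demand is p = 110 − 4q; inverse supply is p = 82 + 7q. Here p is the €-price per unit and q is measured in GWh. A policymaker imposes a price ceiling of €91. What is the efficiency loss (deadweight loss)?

€8.73

Competitive equilibrium: 110 − 4q = 82 + 7q → q* = 2.5455, p* = 99.8182.
At the ceiling p = 91, quantity supplied = (91 − 82)/7 = 1.2857.
Willingness to pay at q' = 1.2857: 110 − 4·1.2857 = 104.8572.
Δq = 2.5455 − 1.2857 = 1.2598; wedge = 104.8572 − 91 = 13.8572.
The triangle = ½ × 1.2598 × 13.8572 = €8.73.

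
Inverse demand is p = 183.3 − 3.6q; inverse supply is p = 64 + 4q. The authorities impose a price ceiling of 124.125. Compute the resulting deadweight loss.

Competitive equilibrium: 183.3 − 3.6q = 64 + 4q → q* = 15.6974, p* = 126.7895.
At the ceiling p = 124.125, quantity supplied = (124.125 − 64)/4 = 15.0313.
Willingness to pay at q' = 15.0313: 183.3 − 3.6·15.0313 = 129.1873.
Δq = 15.6974 − 15.0313 = 0.6661; wedge = 129.1873 − 124.125 = 5.0623.
The triangle = ½ × 0.6661 × 5.0623 = 1.69.

1.69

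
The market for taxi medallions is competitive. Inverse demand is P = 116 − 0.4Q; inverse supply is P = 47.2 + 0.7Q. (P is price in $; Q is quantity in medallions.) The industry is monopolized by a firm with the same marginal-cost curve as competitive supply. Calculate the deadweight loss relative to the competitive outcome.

$153

Competitive equilibrium: 116 − 0.4Q = 47.2 + 0.7Q → Q* = 62.5455, P* = 90.9818.
Marginal revenue: MR = 116 − 0.8Q. Set MR = MC: 116 − 0.8Q = 47.2 + 0.7Q → Q_m = 45.8667.
Price P_m = 116 − 0.4·45.8667 = 97.6533; MC(Q_m) = 47.2 + 0.7·45.8667 = 79.3067.
Competitive Q* = 62.5455, so ΔQ = 16.6788; wedge = 97.6533 − 79.3067 = 18.3466.
The triangle = ½ × 16.6788 × 18.3466 = $153.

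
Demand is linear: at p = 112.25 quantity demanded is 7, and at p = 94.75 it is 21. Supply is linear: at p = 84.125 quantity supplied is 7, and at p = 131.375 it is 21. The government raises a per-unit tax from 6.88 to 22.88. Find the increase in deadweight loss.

51.48

Demand slope = (94.75 − 112.25)/(21 − 7) = −1.25, so p = 121 − 1.25q.
Supply slope = (131.375 − 84.125)/(21 − 7) = 3.375, so p = 60.5 + 3.375q.
Competitive equilibrium: 121 − 1.25q = 60.5 + 3.375q → q* = 13.0811, p* = 104.6486.
For a per-unit tax t: Δq = t/4.625, so DWL = ½·t·(t/4.625) = t²/9.25.
At t = 6.88: DWL = 5.117. At t = 22.88: DWL = 56.594.
Increase = 56.594 − 5.117 = 51.48.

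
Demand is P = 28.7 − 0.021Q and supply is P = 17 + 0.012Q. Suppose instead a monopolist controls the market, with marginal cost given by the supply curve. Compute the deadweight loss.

313.67

Competitive equilibrium: 28.7 − 0.021Q = 17 + 0.012Q → Q* = 354.5455, P* = 21.2545.
Marginal revenue: MR = 28.7 − 0.042Q. Set MR = MC: 28.7 − 0.042Q = 17 + 0.012Q → Q_m = 216.6667.
Price P_m = 28.7 − 0.021·216.6667 = 24.15; MC(Q_m) = 17 + 0.012·216.6667 = 19.6.
Competitive Q* = 354.5455, so ΔQ = 137.8788; wedge = 24.15 − 19.6 = 4.55.
Deadweight loss = ½ × 137.8788 × 4.55 = 313.67.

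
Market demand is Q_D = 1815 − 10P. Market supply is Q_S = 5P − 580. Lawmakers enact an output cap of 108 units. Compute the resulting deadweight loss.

In inverse form: demand P = 181.5 − 0.1Q, supply P = 116 + 0.2Q.
Competitive equilibrium: 181.5 − 0.1Q = 116 + 0.2Q → Q* = 218.3333, P* = 159.6667.
At Q = 108: demand price = 181.5 − 0.1·108 = 170.7; supply price = 116 + 0.2·108 = 137.6.
ΔQ = 218.3333 − 108 = 110.3333; wedge = 170.7 − 137.6 = 33.1.
The triangle = ½ × 110.3333 × 33.1 = 1826.02.

1826.02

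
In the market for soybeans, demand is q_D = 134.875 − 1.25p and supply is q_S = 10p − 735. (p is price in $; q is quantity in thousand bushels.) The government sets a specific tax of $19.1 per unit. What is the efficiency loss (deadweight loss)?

In inverse form: demand p = 107.9 − 0.8q, supply p = 73.5 + 0.1q.
Competitive equilibrium: 107.9 − 0.8q = 73.5 + 0.1q → q* = 38.2222, p* = 77.3222.
With the tax, the buyer price exceeds the seller price by 19.1: (107.9 − 0.8q) − (73.5 + 0.1q) = 19.1 → q' = 17.
Δq = 38.2222 − 17 = 21.2222; the wedge equals the tax, 19.1.
Deadweight loss = ½ × 21.2222 × 19.1 = $202.67 thousand.

$202.67 thousand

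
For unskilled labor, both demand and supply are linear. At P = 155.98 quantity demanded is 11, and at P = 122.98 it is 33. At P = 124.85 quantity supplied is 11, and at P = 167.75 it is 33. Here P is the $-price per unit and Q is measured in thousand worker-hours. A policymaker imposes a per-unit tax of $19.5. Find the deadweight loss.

$55.11 thousand

Demand slope = (122.98 − 155.98)/(33 − 11) = −1.5, so P = 172.48 − 1.5Q.
Supply slope = (167.75 − 124.85)/(33 − 11) = 1.95, so P = 103.4 + 1.95Q.
Competitive equilibrium: 172.48 − 1.5Q = 103.4 + 1.95Q → Q* = 20.0232, P* = 142.4452.
With the tax, the buyer price exceeds the seller price by 19.5: (172.48 − 1.5Q) − (103.4 + 1.95Q) = 19.5 → Q' = 14.371.
ΔQ = 20.0232 − 14.371 = 5.6522; the wedge equals the tax, 19.5.
Welfare loss = ½ × 5.6522 × 19.5 = $55.11 thousand.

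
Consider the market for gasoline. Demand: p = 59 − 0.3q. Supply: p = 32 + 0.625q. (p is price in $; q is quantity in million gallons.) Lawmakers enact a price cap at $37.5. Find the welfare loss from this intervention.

Competitive equilibrium: 59 − 0.3q = 32 + 0.625q → q* = 29.1892, p* = 50.2432.
At the ceiling p = 37.5, quantity supplied = (37.5 − 32)/0.625 = 8.8.
Willingness to pay at q' = 8.8: 59 − 0.3·8.8 = 56.36.
Δq = 29.1892 − 8.8 = 20.3892; wedge = 56.36 − 37.5 = 18.86.
DWL = ½ × 20.3892 × 18.86 = $192.27 million.

$192.27 million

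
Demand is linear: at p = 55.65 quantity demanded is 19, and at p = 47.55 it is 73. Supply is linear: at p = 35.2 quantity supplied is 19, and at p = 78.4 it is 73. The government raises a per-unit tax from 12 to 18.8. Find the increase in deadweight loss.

110.23

Demand slope = (47.55 − 55.65)/(73 − 19) = −0.15, so p = 58.5 − 0.15q.
Supply slope = (78.4 − 35.2)/(73 − 19) = 0.8, so p = 20 + 0.8q.
Competitive equilibrium: 58.5 − 0.15q = 20 + 0.8q → q* = 40.5263, p* = 52.4211.
For a per-unit tax t: Δq = t/0.95, so DWL = ½·t·(t/0.95) = t²/1.9.
At t = 12: DWL = 75.789. At t = 18.8: DWL = 186.021.
Increase = 186.021 − 75.789 = 110.23.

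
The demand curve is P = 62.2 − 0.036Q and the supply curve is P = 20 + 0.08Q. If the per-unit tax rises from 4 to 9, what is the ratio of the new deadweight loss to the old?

Competitive equilibrium: 62.2 − 0.036Q = 20 + 0.08Q → Q* = 363.7931, P* = 49.1034.
For a per-unit tax t: ΔQ = t/0.116, so DWL = ½·t·(t/0.116) = t²/0.232.
At t = 4: DWL = 68.966. At t = 9: DWL = 349.138.
Ratio = (9/4)² = 5.0625.

5.0625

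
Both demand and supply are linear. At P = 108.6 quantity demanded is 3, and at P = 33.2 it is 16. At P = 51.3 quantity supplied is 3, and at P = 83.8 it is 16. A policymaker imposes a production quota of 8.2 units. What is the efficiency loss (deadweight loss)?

12.04

Demand slope = (33.2 − 108.6)/(16 − 3) = −5.8, so P = 126 − 5.8Q.
Supply slope = (83.8 − 51.3)/(16 − 3) = 2.5, so P = 43.8 + 2.5Q.
Competitive equilibrium: 126 − 5.8Q = 43.8 + 2.5Q → Q* = 9.9036, P* = 68.559.
At Q = 8.2: demand price = 126 − 5.8·8.2 = 78.44; supply price = 43.8 + 2.5·8.2 = 64.3.
ΔQ = 9.9036 − 8.2 = 1.7036; wedge = 78.44 − 64.3 = 14.14.
Welfare loss = ½ × 1.7036 × 14.14 = 12.04.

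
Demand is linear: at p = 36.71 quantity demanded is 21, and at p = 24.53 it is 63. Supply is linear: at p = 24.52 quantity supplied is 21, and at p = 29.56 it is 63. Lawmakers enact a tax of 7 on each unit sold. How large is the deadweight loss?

59.76

Demand slope = (24.53 − 36.71)/(63 − 21) = −0.29, so p = 42.8 − 0.29q.
Supply slope = (29.56 − 24.52)/(63 − 21) = 0.12, so p = 22 + 0.12q.
Competitive equilibrium: 42.8 − 0.29q = 22 + 0.12q → q* = 50.7317, p* = 28.0878.
With the tax, the buyer price exceeds the seller price by 7: (42.8 − 0.29q) − (22 + 0.12q) = 7 → q' = 33.6585.
Δq = 50.7317 − 33.6585 = 17.0732; the wedge equals the tax, 7.
Deadweight loss = ½ × 17.0732 × 7 = 59.76.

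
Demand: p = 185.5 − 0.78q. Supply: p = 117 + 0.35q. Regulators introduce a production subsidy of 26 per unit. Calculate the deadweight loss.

Competitive equilibrium: 185.5 − 0.78q = 117 + 0.35q → q* = 60.61947, p* = 138.21681.
The subsidy lowers effective supply by 26: p = 91 + 0.35q.
New quantity: 185.5 − 0.78q = 91 + 0.35q → q' = 83.62832.
Overproduction Δq = 83.62832 − 60.61947 = 23.00885; wedge = subsidy = 26.
Deadweight loss = ½ × 23.00885 × 26 = 299.12.

299.12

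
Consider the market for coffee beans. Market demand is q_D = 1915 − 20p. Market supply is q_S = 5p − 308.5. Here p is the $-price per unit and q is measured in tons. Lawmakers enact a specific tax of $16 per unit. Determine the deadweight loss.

$512

In inverse form: demand p = 95.75 − 0.05q, supply p = 61.7 + 0.2q.
Competitive equilibrium: 95.75 − 0.05q = 61.7 + 0.2q → q* = 136.2, p* = 88.94.
With the tax, the buyer price exceeds the seller price by 16: (95.75 − 0.05q) − (61.7 + 0.2q) = 16 → q' = 72.2.
Δq = 136.2 − 72.2 = 64; the wedge equals the tax, 16.
The triangle = ½ × 64 × 16 = $512.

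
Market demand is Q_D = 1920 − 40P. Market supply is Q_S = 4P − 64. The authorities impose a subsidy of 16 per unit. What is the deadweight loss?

465.45

In inverse form: demand P = 48 − 0.025Q, supply P = 16 + 0.25Q.
Competitive equilibrium: 48 − 0.025Q = 16 + 0.25Q → Q* = 116.36364, P* = 45.09091.
The subsidy lowers effective supply by 16: P = 0 + 0.25Q.
New quantity: 48 − 0.025Q = 0 + 0.25Q → Q' = 174.54545.
Overproduction ΔQ = 174.54545 − 116.36364 = 58.18181; wedge = subsidy = 16.
Welfare loss = ½ × 58.18181 × 16 = 465.45.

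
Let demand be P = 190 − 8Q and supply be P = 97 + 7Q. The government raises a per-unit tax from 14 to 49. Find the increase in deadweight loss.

73.50

Competitive equilibrium: 190 − 8Q = 97 + 7Q → Q* = 6.2, P* = 140.4.
For a per-unit tax t: ΔQ = t/15, so DWL = ½·t·(t/15) = t²/30.
At t = 14: DWL = 6.533. At t = 49: DWL = 80.033.
Increase = 80.033 − 6.533 = 73.50.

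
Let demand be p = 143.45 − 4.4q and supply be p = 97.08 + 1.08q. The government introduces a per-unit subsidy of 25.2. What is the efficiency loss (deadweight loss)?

57.94

Competitive equilibrium: 143.45 − 4.4q = 97.08 + 1.08q → q* = 8.4617, p* = 106.2186.
The subsidy lowers effective supply by 25.2: p = 71.88 + 1.08q.
New quantity: 143.45 − 4.4q = 71.88 + 1.08q → q' = 13.0602.
Overproduction Δq = 13.0602 − 8.4617 = 4.5985; wedge = subsidy = 25.2.
Deadweight loss = ½ × 4.5985 × 25.2 = 57.94.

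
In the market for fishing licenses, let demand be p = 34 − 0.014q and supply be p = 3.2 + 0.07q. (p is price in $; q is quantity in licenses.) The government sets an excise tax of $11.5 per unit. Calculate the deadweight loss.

Competitive equilibrium: 34 − 0.014q = 3.2 + 0.07q → q* = 366.6667, p* = 28.8667.
With the tax, the buyer price exceeds the seller price by 11.5: (34 − 0.014q) − (3.2 + 0.07q) = 11.5 → q' = 229.7619.
Δq = 366.6667 − 229.7619 = 136.9048; the wedge equals the tax, 11.5.
DWL = ½ × 136.9048 × 11.5 = $787.20.

$787.20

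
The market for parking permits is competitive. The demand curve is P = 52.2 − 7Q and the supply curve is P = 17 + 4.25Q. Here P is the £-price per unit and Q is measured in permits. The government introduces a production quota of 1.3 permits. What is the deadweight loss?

Competitive equilibrium: 52.2 − 7Q = 17 + 4.25Q → Q* = 3.1289, P* = 30.2978.
At Q = 1.3: demand price = 52.2 − 7·1.3 = 43.1; supply price = 17 + 4.25·1.3 = 22.525.
ΔQ = 3.1289 − 1.3 = 1.8289; wedge = 43.1 − 22.525 = 20.575.
The triangle = ½ × 1.8289 × 20.575 = £18.81.

£18.81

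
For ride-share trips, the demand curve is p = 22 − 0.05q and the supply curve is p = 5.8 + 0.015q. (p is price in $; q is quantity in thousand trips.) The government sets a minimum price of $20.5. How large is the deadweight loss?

$1562.02 thousand

Competitive equilibrium: 22 − 0.05q = 5.8 + 0.015q → q* = 249.2308, p* = 9.5385.
At the floor p = 20.5, quantity demanded = (22 − 20.5)/0.05 = 30.
Sellers' marginal cost at q' = 30: 5.8 + 0.015·30 = 6.25.
Δq = 249.2308 − 30 = 219.2308; wedge = 20.5 − 6.25 = 14.25.
The triangle = ½ × 219.2308 × 14.25 = $1562.02 thousand.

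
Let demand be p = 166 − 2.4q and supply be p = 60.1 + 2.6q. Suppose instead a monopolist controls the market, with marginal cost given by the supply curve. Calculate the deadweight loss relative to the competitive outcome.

117.96

Competitive equilibrium: 166 − 2.4q = 60.1 + 2.6q → q* = 21.18, p* = 115.168.
Marginal revenue: MR = 166 − 4.8q. Set MR = MC: 166 − 4.8q = 60.1 + 2.6q → q_m = 14.3108.
Price p_m = 166 − 2.4·14.3108 = 131.6541; MC(q_m) = 60.1 + 2.6·14.3108 = 97.3081.
Competitive q* = 21.18, so Δq = 6.8692; wedge = 131.6541 − 97.3081 = 34.346.
Welfare loss = ½ × 6.8692 × 34.346 = 117.96.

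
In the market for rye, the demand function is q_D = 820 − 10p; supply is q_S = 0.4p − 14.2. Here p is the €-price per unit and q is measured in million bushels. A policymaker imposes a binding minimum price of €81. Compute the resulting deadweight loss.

In inverse form: demand p = 82 − 0.1q, supply p = 35.5 + 2.5q.
Competitive equilibrium: 82 − 0.1q = 35.5 + 2.5q → q* = 17.8846, p* = 80.2115.
At the floor p = 81, quantity demanded = (82 − 81)/0.1 = 10.
Sellers' marginal cost at q' = 10: 35.5 + 2.5·10 = 60.5.
Δq = 17.8846 − 10 = 7.8846; wedge = 81 − 60.5 = 20.5.
Welfare loss = ½ × 7.8846 × 20.5 = €80.82 million.

€80.82 million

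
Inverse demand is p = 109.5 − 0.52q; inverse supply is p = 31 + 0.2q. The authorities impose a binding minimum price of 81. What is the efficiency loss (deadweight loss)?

1058.33

Competitive equilibrium: 109.5 − 0.52q = 31 + 0.2q → q* = 109.02778, p* = 52.80556.
At the floor p = 81, quantity demanded = (109.5 − 81)/0.52 = 54.80769.
Sellers' marginal cost at q' = 54.80769: 31 + 0.2·54.80769 = 41.96154.
Δq = 109.02778 − 54.80769 = 54.22009; wedge = 81 − 41.96154 = 39.03846.
Welfare loss = ½ × 54.22009 × 39.03846 = 1058.33.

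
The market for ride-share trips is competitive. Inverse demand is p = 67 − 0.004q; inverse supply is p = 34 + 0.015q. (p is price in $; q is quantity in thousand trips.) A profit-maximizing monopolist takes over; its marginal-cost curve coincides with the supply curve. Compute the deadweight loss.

Competitive equilibrium: 67 − 0.004q = 34 + 0.015q → q* = 1736.84211, p* = 60.05263.
Marginal revenue: MR = 67 − 0.008q. Set MR = MC: 67 − 0.008q = 34 + 0.015q → q_m = 1434.78261.
Price p_m = 67 − 0.004·1434.78261 = 61.26087; MC(q_m) = 34 + 0.015·1434.78261 = 55.52174.
Competitive q* = 1736.84211, so Δq = 302.0595; wedge = 61.26087 − 55.52174 = 5.73913.
Deadweight loss = ½ × 302.0595 × 5.73913 = $866.78 thousand.

$866.78 thousand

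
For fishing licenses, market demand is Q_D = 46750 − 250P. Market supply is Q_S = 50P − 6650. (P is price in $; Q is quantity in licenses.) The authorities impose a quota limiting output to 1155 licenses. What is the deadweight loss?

$14388.30

In inverse form: demand P = 187 − 0.004Q, supply P = 133 + 0.02Q.
Competitive equilibrium: 187 − 0.004Q = 133 + 0.02Q → Q* = 2250, P* = 178.
At Q = 1155: demand price = 187 − 0.004·1155 = 182.38; supply price = 133 + 0.02·1155 = 156.1.
ΔQ = 2250 − 1155 = 1095; wedge = 182.38 − 156.1 = 26.28.
DWL = ½ × 1095 × 26.28 = $14388.30.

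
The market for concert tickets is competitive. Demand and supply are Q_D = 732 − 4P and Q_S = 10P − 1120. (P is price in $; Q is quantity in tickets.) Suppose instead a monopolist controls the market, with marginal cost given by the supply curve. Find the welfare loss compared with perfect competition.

In inverse form: demand P = 183 − 0.25Q, supply P = 112 + 0.1Q.
Competitive equilibrium: 183 − 0.25Q = 112 + 0.1Q → Q* = 202.8571, P* = 132.2857.
Marginal revenue: MR = 183 − 0.5Q. Set MR = MC: 183 − 0.5Q = 112 + 0.1Q → Q_m = 118.3333.
Price P_m = 183 − 0.25·118.3333 = 153.4167; MC(Q_m) = 112 + 0.1·118.3333 = 123.8333.
Competitive Q* = 202.8571, so ΔQ = 84.5238; wedge = 153.4167 − 123.8333 = 29.5834.
The triangle = ½ × 84.5238 × 29.5834 = $1250.25.

$1250.25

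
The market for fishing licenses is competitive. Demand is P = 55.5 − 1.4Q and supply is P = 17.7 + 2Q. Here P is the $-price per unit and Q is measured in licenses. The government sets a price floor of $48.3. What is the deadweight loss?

$60.69

Competitive equilibrium: 55.5 − 1.4Q = 17.7 + 2Q → Q* = 11.1176, P* = 39.9353.
At the floor P = 48.3, quantity demanded = (55.5 − 48.3)/1.4 = 5.1429.
Sellers' marginal cost at Q' = 5.1429: 17.7 + 2·5.1429 = 27.9858.
ΔQ = 11.1176 − 5.1429 = 5.9747; wedge = 48.3 − 27.9858 = 20.3142.
The triangle = ½ × 5.9747 × 20.3142 = $60.69.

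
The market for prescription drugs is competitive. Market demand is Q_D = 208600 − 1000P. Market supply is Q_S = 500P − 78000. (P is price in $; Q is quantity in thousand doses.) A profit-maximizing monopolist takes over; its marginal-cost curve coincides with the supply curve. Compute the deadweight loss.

In inverse form: demand P = 208.6 − 0.001Q, supply P = 156 + 0.002Q.
Competitive equilibrium: 208.6 − 0.001Q = 156 + 0.002Q → Q* = 17533.3333, P* = 191.0667.
Marginal revenue: MR = 208.6 − 0.002Q. Set MR = MC: 208.6 − 0.002Q = 156 + 0.002Q → Q_m = 13150.
Price P_m = 208.6 − 0.001·13150 = 195.45; MC(Q_m) = 156 + 0.002·13150 = 182.3.
Competitive Q* = 17533.3333, so ΔQ = 4383.3333; wedge = 195.45 − 182.3 = 13.15.
Welfare loss = ½ × 4383.3333 × 13.15 = $28820.42 thousand.

$28820.42 thousand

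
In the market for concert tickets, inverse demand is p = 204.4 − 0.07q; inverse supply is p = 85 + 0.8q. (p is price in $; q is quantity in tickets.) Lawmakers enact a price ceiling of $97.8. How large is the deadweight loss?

$6394.27

Competitive equilibrium: 204.4 − 0.07q = 85 + 0.8q → q* = 137.2414, p* = 194.7931.
At the ceiling p = 97.8, quantity supplied = (97.8 − 85)/0.8 = 16.
Willingness to pay at q' = 16: 204.4 − 0.07·16 = 203.28.
Δq = 137.2414 − 16 = 121.2414; wedge = 203.28 − 97.8 = 105.48.
The triangle = ½ × 121.2414 × 105.48 = $6394.27.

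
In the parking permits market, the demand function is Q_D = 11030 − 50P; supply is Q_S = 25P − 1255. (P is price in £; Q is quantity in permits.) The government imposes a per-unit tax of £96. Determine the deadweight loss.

In inverse form: demand P = 220.6 − 0.02Q, supply P = 50.2 + 0.04Q.
Competitive equilibrium: 220.6 − 0.02Q = 50.2 + 0.04Q → Q* = 2840, P* = 163.8.
With the tax, the buyer price exceeds the seller price by 96: (220.6 − 0.02Q) − (50.2 + 0.04Q) = 96 → Q' = 1240.
ΔQ = 2840 − 1240 = 1600; the wedge equals the tax, 96.
Deadweight loss = ½ × 1600 × 96 = £76800.

£76800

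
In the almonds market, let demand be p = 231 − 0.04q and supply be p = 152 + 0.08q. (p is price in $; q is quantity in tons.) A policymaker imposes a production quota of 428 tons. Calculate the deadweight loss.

Competitive equilibrium: 231 − 0.04q = 152 + 0.08q → q* = 658.3333, p* = 204.6667.
At q = 428: demand price = 231 − 0.04·428 = 213.88; supply price = 152 + 0.08·428 = 186.24.
Δq = 658.3333 − 428 = 230.3333; wedge = 213.88 − 186.24 = 27.64.
DWL = ½ × 230.3333 × 27.64 = $3183.21.

$3183.21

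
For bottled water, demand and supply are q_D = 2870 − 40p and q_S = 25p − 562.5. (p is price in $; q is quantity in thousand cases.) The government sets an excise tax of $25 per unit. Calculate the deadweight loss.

In inverse form: demand p = 71.75 − 0.025q, supply p = 22.5 + 0.04q.
Competitive equilibrium: 71.75 − 0.025q = 22.5 + 0.04q → q* = 757.6923, p* = 52.8077.
With the tax, the buyer price exceeds the seller price by 25: (71.75 − 0.025q) − (22.5 + 0.04q) = 25 → q' = 373.0769.
Δq = 757.6923 − 373.0769 = 384.6154; the wedge equals the tax, 25.
The triangle = ½ × 384.6154 × 25 = $4807.69 thousand.

$4807.69 thousand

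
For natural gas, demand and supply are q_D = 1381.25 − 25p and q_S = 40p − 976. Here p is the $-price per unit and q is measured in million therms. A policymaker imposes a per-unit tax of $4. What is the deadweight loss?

$123.08 million

In inverse form: demand p = 55.25 − 0.04q, supply p = 24.4 + 0.025q.
Competitive equilibrium: 55.25 − 0.04q = 24.4 + 0.025q → q* = 474.6154, p* = 36.2654.
With the tax, the buyer price exceeds the seller price by 4: (55.25 − 0.04q) − (24.4 + 0.025q) = 4 → q' = 413.0769.
Δq = 474.6154 − 413.0769 = 61.5385; the wedge equals the tax, 4.
DWL = ½ × 61.5385 × 4 = $123.08 million.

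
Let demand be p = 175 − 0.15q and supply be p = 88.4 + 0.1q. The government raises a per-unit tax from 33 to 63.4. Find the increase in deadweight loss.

Competitive equilibrium: 175 − 0.15q = 88.4 + 0.1q → q* = 346.4, p* = 123.04.
For a per-unit tax t: Δq = t/0.25, so DWL = ½·t·(t/0.25) = t²/0.5.
At t = 33: DWL = 2178. At t = 63.4: DWL = 8039.12.
Increase = 8039.12 − 2178 = 5861.12.

5861.12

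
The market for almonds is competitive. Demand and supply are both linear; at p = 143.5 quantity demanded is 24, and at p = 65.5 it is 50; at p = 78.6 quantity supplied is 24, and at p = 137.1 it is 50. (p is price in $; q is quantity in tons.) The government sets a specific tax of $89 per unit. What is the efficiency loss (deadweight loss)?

$754.38

Demand slope = (65.5 − 143.5)/(50 − 24) = −3, so p = 215.5 − 3q.
Supply slope = (137.1 − 78.6)/(50 − 24) = 2.25, so p = 24.6 + 2.25q.
Competitive equilibrium: 215.5 − 3q = 24.6 + 2.25q → q* = 36.3619, p* = 106.4143.
With the tax, the buyer price exceeds the seller price by 89: (215.5 − 3q) − (24.6 + 2.25q) = 89 → q' = 19.4095.
Δq = 36.3619 − 19.4095 = 16.9524; the wedge equals the tax, 89.
DWL = ½ × 16.9524 × 89 = $754.38.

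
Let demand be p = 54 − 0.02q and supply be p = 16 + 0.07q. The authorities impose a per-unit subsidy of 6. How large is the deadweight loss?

Competitive equilibrium: 54 − 0.02q = 16 + 0.07q → q* = 422.2222, p* = 45.5556.
The subsidy lowers effective supply by 6: p = 10 + 0.07q.
New quantity: 54 − 0.02q = 10 + 0.07q → q' = 488.8889.
Overproduction Δq = 488.8889 − 422.2222 = 66.6667; wedge = subsidy = 6.
Deadweight loss = ½ × 66.6667 × 6 = 200.

200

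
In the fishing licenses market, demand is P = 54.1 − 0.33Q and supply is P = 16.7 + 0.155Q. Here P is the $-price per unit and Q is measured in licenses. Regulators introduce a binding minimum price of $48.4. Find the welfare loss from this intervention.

$868.37

Competitive equilibrium: 54.1 − 0.33Q = 16.7 + 0.155Q → Q* = 77.1134, P* = 28.6526.
At the floor P = 48.4, quantity demanded = (54.1 − 48.4)/0.33 = 17.2727.
Sellers' marginal cost at Q' = 17.2727: 16.7 + 0.155·17.2727 = 19.3773.
ΔQ = 77.1134 − 17.2727 = 59.8407; wedge = 48.4 − 19.3773 = 29.0227.
Deadweight loss = ½ × 59.8407 × 29.0227 = $868.37.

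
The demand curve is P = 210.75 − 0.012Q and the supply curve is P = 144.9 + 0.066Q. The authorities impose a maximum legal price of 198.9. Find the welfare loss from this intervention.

26.46

Competitive equilibrium: 210.75 − 0.012Q = 144.9 + 0.066Q → Q* = 844.2308, P* = 200.6192.
At the ceiling P = 198.9, quantity supplied = (198.9 − 144.9)/0.066 = 818.1818.
Willingness to pay at Q' = 818.1818: 210.75 − 0.012·818.1818 = 200.9318.
ΔQ = 844.2308 − 818.1818 = 26.049; wedge = 200.9318 − 198.9 = 2.0318.
DWL = ½ × 26.049 × 2.0318 = 26.46.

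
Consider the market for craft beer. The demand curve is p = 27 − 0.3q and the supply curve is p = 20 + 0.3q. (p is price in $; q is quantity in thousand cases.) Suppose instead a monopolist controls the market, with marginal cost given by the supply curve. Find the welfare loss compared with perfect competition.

Competitive equilibrium: 27 − 0.3q = 20 + 0.3q → q* = 11.6667, p* = 23.5.
Marginal revenue: MR = 27 − 0.6q. Set MR = MC: 27 − 0.6q = 20 + 0.3q → q_m = 7.7778.
Price p_m = 27 − 0.3·7.7778 = 24.6667; MC(q_m) = 20 + 0.3·7.7778 = 22.3333.
Competitive q* = 11.6667, so Δq = 3.8889; wedge = 24.6667 − 22.3333 = 2.3334.
Deadweight loss = ½ × 3.8889 × 2.3334 = $4.54 thousand.

$4.54 thousand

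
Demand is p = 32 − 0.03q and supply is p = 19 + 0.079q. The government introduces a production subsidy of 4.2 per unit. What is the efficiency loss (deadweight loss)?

Competitive equilibrium: 32 − 0.03q = 19 + 0.079q → q* = 119.2661, p* = 28.422.
The subsidy lowers effective supply by 4.2: p = 14.8 + 0.079q.
New quantity: 32 − 0.03q = 14.8 + 0.079q → q' = 157.7982.
Overproduction Δq = 157.7982 − 119.2661 = 38.5321; wedge = subsidy = 4.2.
Deadweight loss = ½ × 38.5321 × 4.2 = 80.92.

80.92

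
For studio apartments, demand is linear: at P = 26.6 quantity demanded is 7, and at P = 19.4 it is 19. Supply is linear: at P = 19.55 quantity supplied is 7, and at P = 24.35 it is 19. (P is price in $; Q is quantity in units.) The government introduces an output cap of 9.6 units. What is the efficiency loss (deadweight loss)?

$9.90

Demand slope = (19.4 − 26.6)/(19 − 7) = −0.6, so P = 30.8 − 0.6Q.
Supply slope = (24.35 − 19.55)/(19 − 7) = 0.4, so P = 16.75 + 0.4Q.
Competitive equilibrium: 30.8 − 0.6Q = 16.75 + 0.4Q → Q* = 14.05, P* = 22.37.
At Q = 9.6: demand price = 30.8 − 0.6·9.6 = 25.04; supply price = 16.75 + 0.4·9.6 = 20.59.
ΔQ = 14.05 − 9.6 = 4.45; wedge = 25.04 − 20.59 = 4.45.
The triangle = ½ × 4.45 × 4.45 = $9.90.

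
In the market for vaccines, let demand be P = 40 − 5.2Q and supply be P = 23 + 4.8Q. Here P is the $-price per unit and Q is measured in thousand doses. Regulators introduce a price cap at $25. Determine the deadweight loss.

Competitive equilibrium: 40 − 5.2Q = 23 + 4.8Q → Q* = 1.7, P* = 31.16.
At the ceiling P = 25, quantity supplied = (25 − 23)/4.8 = 0.4167.
Willingness to pay at Q' = 0.4167: 40 − 5.2·0.4167 = 37.8332.
ΔQ = 1.7 − 0.4167 = 1.2833; wedge = 37.8332 − 25 = 12.8332.
The triangle = ½ × 1.2833 × 12.8332 = $8.23 thousand.

$8.23 thousand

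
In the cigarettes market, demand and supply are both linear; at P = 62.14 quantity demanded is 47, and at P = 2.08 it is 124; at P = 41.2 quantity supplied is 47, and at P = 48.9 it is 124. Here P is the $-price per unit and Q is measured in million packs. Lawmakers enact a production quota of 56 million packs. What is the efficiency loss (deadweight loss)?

Demand slope = (2.08 − 62.14)/(124 − 47) = −0.78, so P = 98.8 − 0.78Q.
Supply slope = (48.9 − 41.2)/(124 − 47) = 0.1, so P = 36.5 + 0.1Q.
Competitive equilibrium: 98.8 − 0.78Q = 36.5 + 0.1Q → Q* = 70.7955, P* = 43.5795.
At Q = 56: demand price = 98.8 − 0.78·56 = 55.12; supply price = 36.5 + 0.1·56 = 42.1.
ΔQ = 70.7955 − 56 = 14.7955; wedge = 55.12 − 42.1 = 13.02.
Deadweight loss = ½ × 14.7955 × 13.02 = $96.32 million.

$96.32 million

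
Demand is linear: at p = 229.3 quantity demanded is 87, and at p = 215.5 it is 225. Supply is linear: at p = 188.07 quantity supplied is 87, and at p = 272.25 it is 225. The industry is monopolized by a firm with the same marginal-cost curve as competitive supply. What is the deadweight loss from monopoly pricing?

113.87

Demand slope = (215.5 − 229.3)/(225 − 87) = −0.1, so p = 238 − 0.1q.
Supply slope = (272.25 − 188.07)/(225 − 87) = 0.61, so p = 135 + 0.61q.
Competitive equilibrium: 238 − 0.1q = 135 + 0.61q → q* = 145.0704, p* = 223.493.
Marginal revenue: MR = 238 − 0.2q. Set MR = MC: 238 − 0.2q = 135 + 0.61q → q_m = 127.1605.
Price p_m = 238 − 0.1·127.1605 = 225.284; MC(q_m) = 135 + 0.61·127.1605 = 212.5679.
Competitive q* = 145.0704, so Δq = 17.9099; wedge = 225.284 − 212.5679 = 12.7161.
The triangle = ½ × 17.9099 × 12.7161 = 113.87.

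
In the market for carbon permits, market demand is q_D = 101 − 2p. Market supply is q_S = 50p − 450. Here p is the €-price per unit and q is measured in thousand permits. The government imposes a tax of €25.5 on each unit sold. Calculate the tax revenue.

In inverse form: demand p = 50.5 − 0.5q, supply p = 9 + 0.02q.
Competitive equilibrium: 50.5 − 0.5q = 9 + 0.02q → q* = 79.80769, p* = 10.59615.
With the tax, the buyer price exceeds the seller price by 25.5: (50.5 − 0.5q) − (9 + 0.02q) = 25.5 → q' = 30.76923.
Tax revenue = 25.5 × 30.76923 = €784.62 thousand.

€784.62 thousand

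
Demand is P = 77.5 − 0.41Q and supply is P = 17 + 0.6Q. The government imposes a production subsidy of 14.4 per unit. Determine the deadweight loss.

Competitive equilibrium: 77.5 − 0.41Q = 17 + 0.6Q → Q* = 59.901, P* = 52.9406.
The subsidy lowers effective supply by 14.4: P = 2.6 + 0.6Q.
New quantity: 77.5 − 0.41Q = 2.6 + 0.6Q → Q' = 74.1584.
Overproduction ΔQ = 74.1584 − 59.901 = 14.2574; wedge = subsidy = 14.4.
Deadweight loss = ½ × 14.2574 × 14.4 = 102.65.

102.65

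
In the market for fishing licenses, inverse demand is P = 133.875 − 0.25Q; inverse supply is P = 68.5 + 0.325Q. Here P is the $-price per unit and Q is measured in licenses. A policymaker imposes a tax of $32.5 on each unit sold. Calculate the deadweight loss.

$918.48

Competitive equilibrium: 133.875 − 0.25Q = 68.5 + 0.325Q → Q* = 113.6957, P* = 105.4511.
With the tax, the buyer price exceeds the seller price by 32.5: (133.875 − 0.25Q) − (68.5 + 0.325Q) = 32.5 → Q' = 57.1739.
ΔQ = 113.6957 − 57.1739 = 56.5218; the wedge equals the tax, 32.5.
The triangle = ½ × 56.5218 × 32.5 = $918.48.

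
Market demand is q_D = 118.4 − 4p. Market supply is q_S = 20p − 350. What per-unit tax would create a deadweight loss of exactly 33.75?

4.5

In inverse form: demand p = 29.6 − 0.25q, supply p = 17.5 + 0.05q.
Competitive equilibrium: 29.6 − 0.25q = 17.5 + 0.05q → q* = 40.3333, p* = 19.5167.
A tax t gives Δq = t/0.3 and wedge t, so DWL = t²/0.6.
t²/0.6 = 33.75 → t² = 20.25 → t = 4.5.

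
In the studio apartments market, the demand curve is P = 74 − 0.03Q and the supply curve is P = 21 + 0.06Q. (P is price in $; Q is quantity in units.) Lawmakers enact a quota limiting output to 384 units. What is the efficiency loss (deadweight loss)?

Competitive equilibrium: 74 − 0.03Q = 21 + 0.06Q → Q* = 588.8889, P* = 56.3333.
At Q = 384: demand price = 74 − 0.03·384 = 62.48; supply price = 21 + 0.06·384 = 44.04.
ΔQ = 588.8889 − 384 = 204.8889; wedge = 62.48 − 44.04 = 18.44.
DWL = ½ × 204.8889 × 18.44 = $1889.08.

$1889.08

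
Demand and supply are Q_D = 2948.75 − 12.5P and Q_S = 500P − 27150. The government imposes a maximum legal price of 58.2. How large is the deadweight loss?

2871.28

In inverse form: demand P = 235.9 − 0.08Q, supply P = 54.3 + 0.002Q.
Competitive equilibrium: 235.9 − 0.08Q = 54.3 + 0.002Q → Q* = 2214.6341, P* = 58.7293.
At the ceiling P = 58.2, quantity supplied = (58.2 − 54.3)/0.002 = 1950.
Willingness to pay at Q' = 1950: 235.9 − 0.08·1950 = 79.9.
ΔQ = 2214.6341 − 1950 = 264.6341; wedge = 79.9 − 58.2 = 21.7.
The triangle = ½ × 264.6341 × 21.7 = 2871.28.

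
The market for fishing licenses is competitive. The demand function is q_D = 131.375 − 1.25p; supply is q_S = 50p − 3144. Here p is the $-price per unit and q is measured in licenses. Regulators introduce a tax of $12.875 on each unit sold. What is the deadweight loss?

$101.08

In inverse form: demand p = 105.1 − 0.8q, supply p = 62.88 + 0.02q.
Competitive equilibrium: 105.1 − 0.8q = 62.88 + 0.02q → q* = 51.4878, p* = 63.9098.
With the tax, the buyer price exceeds the seller price by 12.875: (105.1 − 0.8q) − (62.88 + 0.02q) = 12.875 → q' = 35.7866.
Δq = 51.4878 − 35.7866 = 15.7012; the wedge equals the tax, 12.875.
The triangle = ½ × 15.7012 × 12.875 = $101.08.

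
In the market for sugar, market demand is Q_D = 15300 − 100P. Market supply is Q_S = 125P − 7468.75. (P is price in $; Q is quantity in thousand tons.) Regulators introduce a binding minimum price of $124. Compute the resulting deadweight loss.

$46808.40 thousand

In inverse form: demand P = 153 − 0.01Q, supply P = 59.75 + 0.008Q.
Competitive equilibrium: 153 − 0.01Q = 59.75 + 0.008Q → Q* = 5180.5556, P* = 101.1944.
At the floor P = 124, quantity demanded = (153 − 124)/0.01 = 2900.
Sellers' marginal cost at Q' = 2900: 59.75 + 0.008·2900 = 82.95.
ΔQ = 5180.5556 − 2900 = 2280.5556; wedge = 124 − 82.95 = 41.05.
Welfare loss = ½ × 2280.5556 × 41.05 = $46808.40 thousand.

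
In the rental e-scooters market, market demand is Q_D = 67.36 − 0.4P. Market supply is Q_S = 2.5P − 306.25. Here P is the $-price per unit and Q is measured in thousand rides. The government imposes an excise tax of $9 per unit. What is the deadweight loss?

$13.97 thousand

In inverse form: demand P = 168.4 − 2.5Q, supply P = 122.5 + 0.4Q.
Competitive equilibrium: 168.4 − 2.5Q = 122.5 + 0.4Q → Q* = 15.8276, P* = 128.831.
With the tax, the buyer price exceeds the seller price by 9: (168.4 − 2.5Q) − (122.5 + 0.4Q) = 9 → Q' = 12.7241.
ΔQ = 15.8276 − 12.7241 = 3.1035; the wedge equals the tax, 9.
The triangle = ½ × 3.1035 × 9 = $13.97 thousand.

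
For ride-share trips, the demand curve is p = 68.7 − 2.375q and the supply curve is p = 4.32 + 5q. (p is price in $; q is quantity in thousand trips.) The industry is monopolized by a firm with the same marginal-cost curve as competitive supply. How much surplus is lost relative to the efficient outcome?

$16.67 thousand

Competitive equilibrium: 68.7 − 2.375q = 4.32 + 5q → q* = 8.7295, p* = 47.9675.
Marginal revenue: MR = 68.7 − 4.75q. Set MR = MC: 68.7 − 4.75q = 4.32 + 5q → q_m = 6.6031.
Price p_m = 68.7 − 2.375·6.6031 = 53.0176; MC(q_m) = 4.32 + 5·6.6031 = 37.3355.
Competitive q* = 8.7295, so Δq = 2.1264; wedge = 53.0176 − 37.3355 = 15.6821.
The triangle = ½ × 2.1264 × 15.6821 = $16.67 thousand.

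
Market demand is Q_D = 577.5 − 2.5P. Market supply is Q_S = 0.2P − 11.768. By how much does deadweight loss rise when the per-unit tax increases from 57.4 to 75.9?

In inverse form: demand P = 231 − 0.4Q, supply P = 58.84 + 5Q.
Competitive equilibrium: 231 − 0.4Q = 58.84 + 5Q → Q* = 31.8815, P* = 218.2474.
For a per-unit tax t: ΔQ = t/5.4, so DWL = ½·t·(t/5.4) = t²/10.8.
At t = 57.4: DWL = 305.07. At t = 75.9: DWL = 533.408.
Increase = 533.408 − 305.07 = 228.34.

228.34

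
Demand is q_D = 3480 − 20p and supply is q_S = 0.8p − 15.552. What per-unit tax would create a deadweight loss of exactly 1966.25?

71.5

In inverse form: demand p = 174 − 0.05q, supply p = 19.44 + 1.25q.
Competitive equilibrium: 174 − 0.05q = 19.44 + 1.25q → q* = 118.8923, p* = 168.0554.
A tax t gives Δq = t/1.3 and wedge t, so DWL = t²/2.6.
t²/2.6 = 1966.25 → t² = 5112.25 → t = 71.5.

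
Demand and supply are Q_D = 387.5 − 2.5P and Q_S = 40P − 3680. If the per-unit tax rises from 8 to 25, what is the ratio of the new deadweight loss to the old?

In inverse form: demand P = 155 − 0.4Q, supply P = 92 + 0.025Q.
Competitive equilibrium: 155 − 0.4Q = 92 + 0.025Q → Q* = 148.2353, P* = 95.7059.
For a per-unit tax t: ΔQ = t/0.425, so DWL = ½·t·(t/0.425) = t²/0.85.
At t = 8: DWL = 75.294. At t = 25: DWL = 735.294.
Ratio = (25/8)² = 9.766.

9.766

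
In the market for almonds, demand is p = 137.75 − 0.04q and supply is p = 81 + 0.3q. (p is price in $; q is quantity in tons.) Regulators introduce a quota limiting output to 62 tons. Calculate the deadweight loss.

Competitive equilibrium: 137.75 − 0.04q = 81 + 0.3q → q* = 166.9118, p* = 131.0735.
At q = 62: demand price = 137.75 − 0.04·62 = 135.27; supply price = 81 + 0.3·62 = 99.6.
Δq = 166.9118 − 62 = 104.9118; wedge = 135.27 − 99.6 = 35.67.
DWL = ½ × 104.9118 × 35.67 = $1871.10.

$1871.10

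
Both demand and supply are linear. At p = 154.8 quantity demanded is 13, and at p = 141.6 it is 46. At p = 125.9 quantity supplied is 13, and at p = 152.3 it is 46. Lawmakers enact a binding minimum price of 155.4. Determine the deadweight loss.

Demand slope = (141.6 − 154.8)/(46 − 13) = −0.4, so p = 160 − 0.4q.
Supply slope = (152.3 − 125.9)/(46 − 13) = 0.8, so p = 115.5 + 0.8q.
Competitive equilibrium: 160 − 0.4q = 115.5 + 0.8q → q* = 37.0833, p* = 145.1667.
At the floor p = 155.4, quantity demanded = (160 − 155.4)/0.4 = 11.5.
Sellers' marginal cost at q' = 11.5: 115.5 + 0.8·11.5 = 124.7.
Δq = 37.0833 − 11.5 = 25.5833; wedge = 155.4 − 124.7 = 30.7.
DWL = ½ × 25.5833 × 30.7 = 392.70.

392.70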